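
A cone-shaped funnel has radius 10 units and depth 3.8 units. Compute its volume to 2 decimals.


Shape: cone
Radius r = 10 units, Height h = 3.8 units
Formula: V = (1/3) * pi * r^2 * h
r^2 = 100
pi * r^2 * h = pi * 100 * 3.8 = 380 * pi
V = 380 * pi / 3
V = 397.94
397.94 units^3


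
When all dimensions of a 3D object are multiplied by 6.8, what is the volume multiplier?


Linear scale factor k = 6.8
Rule: under a linear scaling by k, volumes scale by k^3.
k^3 = 6.8 * 6.8 * 6.8
k^3 = 46.24 * 6.8
k^3 = 314.432
Volume scales by a factor of 314.432.
314.432 (dimensionless)


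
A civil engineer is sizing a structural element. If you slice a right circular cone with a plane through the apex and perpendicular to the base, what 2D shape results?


Solid: right circular cone
Cutting plane: through the apex and perpendicular to the base
Visualize the intersection of the plane with the solid's surface.
The boundary of the cut region is a isosceles triangle.
isosceles triangle


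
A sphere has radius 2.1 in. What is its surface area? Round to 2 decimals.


Shape: sphere
Radius r = 2.1 in
Formula: SA = 4 * pi * r^2
r^2 = 4.41
SA = 4 * pi * 4.41
SA = 17.64 * pi
SA = 55.42
55.42 in^2


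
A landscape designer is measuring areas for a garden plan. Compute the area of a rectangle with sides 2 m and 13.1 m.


Shape: rectangle
Length l = 2 m, Width w = 13.1 m
Formula: A = l * w
A = 2 * 13.1
A = 26.2
26.2 m^2


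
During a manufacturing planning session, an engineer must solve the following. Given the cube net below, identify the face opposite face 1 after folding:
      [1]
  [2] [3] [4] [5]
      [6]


Net: cross layout. Take square 3 as the base (bottom).
Fold the four squares in the horizontal row up around 3: 2 -> left, 4 -> right, 5 wraps to the top.
Fold 1 and 6 up from 3: 1 -> back, 6 -> front.
Opposite pairs are therefore: (1, 6), (2, 4), (3, 5).
Face 1 is opposite face 6.
face 6


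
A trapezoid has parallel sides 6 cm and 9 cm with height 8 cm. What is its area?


Shape: trapezoid
Parallel sides a = 6 cm, b = 9 cm; Height h = 8 cm
Formula: A = (a + b) * h / 2
a + b = 6 + 9 = 15
A = 15 * 8 / 2
A = 120 / 2
A = 60
60 cm^2


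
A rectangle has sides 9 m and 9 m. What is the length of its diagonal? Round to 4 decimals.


Shape: rectangle (diagonal via Pythagoras)
Sides: 9 m and 9 m
Formula: d = sqrt(l^2 + w^2)
l^2 = 81, w^2 = 81
l^2 + w^2 = 162
d = sqrt(162)
d = 12.7279
12.7279 m


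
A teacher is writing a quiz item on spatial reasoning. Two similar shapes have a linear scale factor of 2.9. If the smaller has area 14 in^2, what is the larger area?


Linear scale factor k = 2.9
Original area = 14 in^2
Rule: under a linear scaling by k, areas scale by k^2.
k^2 = 2.9^2 = 8.41
New area = 14 * 8.41
New area = 117.74
117.74 in^2


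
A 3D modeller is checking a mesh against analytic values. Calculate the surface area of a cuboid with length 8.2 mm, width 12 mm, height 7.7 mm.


Shape: rectangular prism
l = 8.2 mm, w = 12 mm, h = 7.7 mm
Formula: SA = 2(lw + lh + wh)
lw = 98.4, lh = 63.14, wh = 92.4
lw + lh + wh = 253.94
SA = 2 * 253.94
SA = 507.88
507.88 mm^2


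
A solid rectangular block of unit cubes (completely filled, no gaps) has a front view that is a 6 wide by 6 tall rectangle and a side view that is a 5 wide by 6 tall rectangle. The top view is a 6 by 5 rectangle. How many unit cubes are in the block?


Orthographic views of a solid rectangular block:
Front view 6 x 6 -> length = 6, height = 6
Side view 5 x 6 -> width = 5, height = 6 (consistent)
Top view 6 x 5 -> confirms length = 6, width = 5
The block is 6 x 5 x 6.
Total unit cubes = 6 * 5 * 6 = 180
180 unit cubes


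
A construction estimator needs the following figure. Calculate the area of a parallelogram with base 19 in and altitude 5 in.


Shape: parallelogram
Base b = 19 in, Height h = 5 in
Formula: A = b * h
A = 19 * 5
A = 95
95 in^2


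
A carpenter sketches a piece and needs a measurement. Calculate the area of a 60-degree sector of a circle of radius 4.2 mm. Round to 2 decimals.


Shape: circular sector
Radius r = 4.2 mm, Angle = 60 degrees
Formula: A = (angle/360) * pi * r^2
r^2 = 17.64
Fraction of circle = 60/360
A = (60/360) * pi * 17.64
A = 2.94 * pi
A = 9.24
9.24 mm^2


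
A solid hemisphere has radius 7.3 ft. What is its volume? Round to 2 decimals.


Shape: hemisphere (half of a sphere)
Radius r = 7.3 ft
Formula: V = (1/2) * (4/3) * pi * r^3 = (2/3) * pi * r^3
r^3 = 389.017
(2/3) * 389.017 = 259.344667
V = 259.344667 * pi
V = 814.76
814.76 ft^3


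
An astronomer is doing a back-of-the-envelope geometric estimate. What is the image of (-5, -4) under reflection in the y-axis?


Transformation: reflection
Original point: (-5, -4)
Rule for reflection over the y-axis: (x, y) -> (-x, y)
Apply: (-5, -4) -> (5, -4)
(5, -4)


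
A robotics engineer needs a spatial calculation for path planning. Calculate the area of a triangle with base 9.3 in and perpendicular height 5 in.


Shape: triangle
Base b = 9.3 in, Height h = 5 in
Formula: A = (1/2) * b * h
A = 0.5 * 9.3 * 5
A = 0.5 * 46.5
A = 23.25
23.25 in^2


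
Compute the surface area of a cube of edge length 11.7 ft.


Shape: cube
Side s = 11.7 ft
A cube has 6 square faces.
Formula: SA = 6 * s^2
s^2 = 136.89
SA = 6 * 136.89
SA = 821.34
821.34 ft^2


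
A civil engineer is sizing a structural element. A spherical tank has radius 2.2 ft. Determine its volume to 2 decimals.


Shape: sphere
Radius r = 2.2 ft
Formula: V = (4/3) * pi * r^3
r^3 = 10.648
(4/3) * 10.648 = 14.197333
V = 14.197333 * pi
V = 44.6
44.6 ft^3


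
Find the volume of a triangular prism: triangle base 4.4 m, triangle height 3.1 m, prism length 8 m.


Shape: triangular prism
Triangle base = 4.4 m, triangle height = 3.1 m, prism length L = 8 m
Formula: V = (1/2 * b * h_tri) * L
Cross-section area = 0.5 * 4.4 * 3.1 = 6.82
V = 6.82 * 8
V = 54.56
54.56 m^3


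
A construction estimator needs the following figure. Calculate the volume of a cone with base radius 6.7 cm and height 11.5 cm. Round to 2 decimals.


Shape: cone
Radius r = 6.7 cm, Height h = 11.5 cm
Formula: V = (1/3) * pi * r^2 * h
r^2 = 44.89
pi * r^2 * h = pi * 44.89 * 11.5 = 516.235 * pi
V = 516.235 * pi / 3
V = 540.6
540.6 cm^3


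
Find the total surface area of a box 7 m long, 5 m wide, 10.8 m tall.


Shape: rectangular prism
l = 7 m, w = 5 m, h = 10.8 m
Formula: SA = 2(lw + lh + wh)
lw = 35, lh = 75.6, wh = 54
lw + lh + wh = 164.6
SA = 2 * 164.6
SA = 329.2
329.2 m^2


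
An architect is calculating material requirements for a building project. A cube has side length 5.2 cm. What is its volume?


Shape: cube
Side s = 5.2 cm
Formula: V = s^3
V = 5.2 * 5.2 * 5.2
V = 27.04 * 5.2
V = 140.608
140.608 cm^3


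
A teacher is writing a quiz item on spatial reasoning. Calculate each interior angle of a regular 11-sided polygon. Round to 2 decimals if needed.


Shape: regular hendecagon (11 sides)
Formula: interior angle = (n - 2) * 180 / n
(n - 2) = 9
(n - 2) * 180 = 1620
angle = 1620 / 11
angle = 147.27
147.27 degrees


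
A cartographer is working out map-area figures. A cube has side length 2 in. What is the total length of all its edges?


Shape: cube
Side s = 2 in
A cube has 12 edges, all equal.
Formula: total edge length = 12 * s
Total = 12 * 2
Total = 24
24 in


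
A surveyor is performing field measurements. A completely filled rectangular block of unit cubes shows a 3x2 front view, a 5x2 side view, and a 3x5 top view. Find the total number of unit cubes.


Orthographic views of a solid rectangular block:
Front view 3 x 2 -> length = 3, height = 2
Side view 5 x 2 -> width = 5, height = 2 (consistent)
Top view 3 x 5 -> confirms length = 3, width = 5
The block is 3 x 5 x 2.
Total unit cubes = 3 * 5 * 2 = 30
30 unit cubes


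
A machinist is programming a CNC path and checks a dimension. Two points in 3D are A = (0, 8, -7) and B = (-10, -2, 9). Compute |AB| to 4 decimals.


3D distance between two points
P1 = (0, 8, -7), P2 = (-10, -2, 9)
Formula: d = sqrt((x2-x1)^2 + (y2-y1)^2 + (z2-z1)^2)
dx = -10 - 0 = -10
dy = -2 - 8 = -10
dz = 9 - -7 = 16
dx^2 + dy^2 + dz^2 = 100 + 100 + 256 = 456
d = sqrt(456)
d = 21.3542
21.3542 units


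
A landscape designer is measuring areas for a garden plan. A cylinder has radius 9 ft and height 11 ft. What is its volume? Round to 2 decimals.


Shape: cylinder
Radius r = 9 ft, Height h = 11 ft
Formula: V = pi * r^2 * h
r^2 = 81
V = pi * 81 * 11
V = 891 * pi
V = 2799.16
2799.16 ft^3


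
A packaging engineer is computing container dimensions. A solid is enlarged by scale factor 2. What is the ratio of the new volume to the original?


Linear scale factor k = 2
Rule: under a linear scaling by k, volumes scale by k^3.
k^3 = 2 * 2 * 2
k^3 = 4 * 2
k^3 = 8
Volume scales by a factor of 8.
8 (dimensionless)


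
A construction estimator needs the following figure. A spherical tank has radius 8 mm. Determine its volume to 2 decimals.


Shape: sphere
Radius r = 8 mm
Formula: V = (4/3) * pi * r^3
r^3 = 512
(4/3) * 512 = 682.666667
V = 682.666667 * pi
V = 2144.66
2144.66 mm^3


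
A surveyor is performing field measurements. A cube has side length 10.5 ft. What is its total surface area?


Shape: cube
Side s = 10.5 ft
A cube has 6 square faces.
Formula: SA = 6 * s^2
s^2 = 110.25
SA = 6 * 110.25
SA = 661.5
661.5 ft^2


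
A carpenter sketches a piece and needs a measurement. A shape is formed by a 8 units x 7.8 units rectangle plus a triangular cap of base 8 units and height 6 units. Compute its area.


Composite shape: rectangle + triangle
Rectangle area = 8 * 7.8 = 62.4
Triangle area = 0.5 * 8 * 6 = 24
Total = 62.4 + 24
Total = 86.4
86.4 units^2


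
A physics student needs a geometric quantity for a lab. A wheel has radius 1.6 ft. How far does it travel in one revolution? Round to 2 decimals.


Shape: circle
Radius r = 1.6 ft
Formula: C = 2 * pi * r
C = 2 * pi * 1.6
C = 3.2 * pi
C = 10.05
10.05 ft


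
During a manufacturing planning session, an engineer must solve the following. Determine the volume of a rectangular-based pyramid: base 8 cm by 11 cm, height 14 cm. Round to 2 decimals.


Shape: rectangular pyramid
Base: 8 cm x 11 cm, Height h = 14 cm
Formula: V = (1/3) * base_area * h
base_area = 8 * 11 = 88
base_area * h = 88 * 14 = 1232
V = 1232 / 3
V = 410.67
410.67 cm^3


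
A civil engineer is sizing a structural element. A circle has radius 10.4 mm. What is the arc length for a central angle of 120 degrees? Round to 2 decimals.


Shape: circular arc
Radius r = 10.4 mm, Angle = 120 degrees
Formula: L = (angle/360) * 2 * pi * r
2 * pi * r = 20.8 * pi
L = (120/360) * 20.8 * pi
L = 6.933333 * pi
L = 21.78
21.78 mm


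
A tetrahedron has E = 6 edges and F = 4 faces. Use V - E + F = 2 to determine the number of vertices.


Polyhedron: tetrahedron
Euler's formula for convex polyhedra: V - E + F = 2
Given: E = 6 edges and F = 4 faces
Solve for V:
V = 2 + E - F = 2 + 6 - 4 = 4
4 vertices


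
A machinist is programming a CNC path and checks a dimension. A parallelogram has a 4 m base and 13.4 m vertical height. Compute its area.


Shape: parallelogram
Base b = 4 m, Height h = 13.4 m
Formula: A = b * h
A = 4 * 13.4
A = 53.6
53.6 m^2


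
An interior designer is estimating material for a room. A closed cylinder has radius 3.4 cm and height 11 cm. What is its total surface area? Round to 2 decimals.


Shape: closed cylinder
Radius r = 3.4 cm, Height h = 11 cm
Formula: SA = 2*pi*r^2 + 2*pi*r*h = 2*pi*r*(r + h)
r + h = 14.4
2 * r * (r + h) = 2 * 3.4 * 14.4 = 97.92
SA = 97.92 * pi
SA = 307.62
307.62 cm^2


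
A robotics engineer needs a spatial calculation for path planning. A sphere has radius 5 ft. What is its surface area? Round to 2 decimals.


Shape: sphere
Radius r = 5 ft
Formula: SA = 4 * pi * r^2
r^2 = 25
SA = 4 * pi * 25
SA = 100 * pi
SA = 314.16
314.16 ft^2


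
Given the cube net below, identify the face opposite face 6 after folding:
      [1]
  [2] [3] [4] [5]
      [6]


Net: cross layout. Take square 3 as the base (bottom).
Fold the four squares in the horizontal row up around 3: 2 -> left, 4 -> right, 5 wraps to the top.
Fold 1 and 6 up from 3: 1 -> back, 6 -> front.
Opposite pairs are therefore: (1, 6), (2, 4), (3, 5).
Face 6 is opposite face 1.
face 1


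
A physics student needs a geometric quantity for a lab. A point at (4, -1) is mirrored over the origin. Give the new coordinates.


Transformation: reflection
Original point: (4, -1)
Rule for reflection through the origin: (x, y) -> (-x, -y)
Apply: (4, -1) -> (-4, 1)
(-4, 1)


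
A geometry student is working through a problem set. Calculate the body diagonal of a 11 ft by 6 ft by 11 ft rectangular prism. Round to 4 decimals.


Shape: rectangular box (space diagonal)
l = 11 ft, w = 6 ft, h = 11 ft
Visualize: the diagonal of the base, then a right triangle with that diagonal and the height.
Formula: d = sqrt(l^2 + w^2 + h^2)
l^2 + w^2 + h^2 = 121 + 36 + 121 = 278
d = sqrt(278)
d = 16.6733
16.6733 ft


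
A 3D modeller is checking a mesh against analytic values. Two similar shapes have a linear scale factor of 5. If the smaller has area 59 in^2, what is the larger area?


Linear scale factor k = 5
Original area = 59 in^2
Rule: under a linear scaling by k, areas scale by k^2.
k^2 = 5^2 = 25
New area = 59 * 25
New area = 1475
1475 in^2


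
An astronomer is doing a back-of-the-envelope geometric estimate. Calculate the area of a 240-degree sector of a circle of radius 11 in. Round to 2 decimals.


Shape: circular sector
Radius r = 11 in, Angle = 240 degrees
Formula: A = (angle/360) * pi * r^2
r^2 = 121
Fraction of circle = 240/360
A = (240/360) * pi * 121
A = 80.666667 * pi
A = 253.42
253.42 in^2


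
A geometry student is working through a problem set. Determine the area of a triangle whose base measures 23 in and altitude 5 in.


Shape: triangle
Base b = 23 in, Height h = 5 in
Formula: A = (1/2) * b * h
A = 0.5 * 23 * 5
A = 0.5 * 115
A = 57.5
57.5 in^2


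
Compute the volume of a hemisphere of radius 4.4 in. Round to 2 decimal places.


Shape: hemisphere (half of a sphere)
Radius r = 4.4 in
Formula: V = (1/2) * (4/3) * pi * r^3 = (2/3) * pi * r^3
r^3 = 85.184
(2/3) * 85.184 = 56.789333
V = 56.789333 * pi
V = 178.41
178.41 in^3


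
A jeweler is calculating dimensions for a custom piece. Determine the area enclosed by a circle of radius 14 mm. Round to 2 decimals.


Shape: circle
Radius r = 14 mm
Formula: A = pi * r^2
r^2 = 14^2 = 196
A = pi * 196
A = 615.75
615.75 mm^2


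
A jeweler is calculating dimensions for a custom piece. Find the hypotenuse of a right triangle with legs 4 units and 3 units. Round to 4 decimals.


Shape: right triangle
Legs a = 4 units, b = 3 units
Formula: c = sqrt(a^2 + b^2)
a^2 = 16, b^2 = 9
a^2 + b^2 = 25
c = sqrt(25)
c = 5.0
5 units


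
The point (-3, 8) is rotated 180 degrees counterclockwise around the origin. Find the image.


Transformation: rotation about the origin
Original point: (-3, 8)
Rule for 180 deg: (x, y) -> (-x, -y)
Apply: (-3, 8) -> (3, -8)
(3, -8)


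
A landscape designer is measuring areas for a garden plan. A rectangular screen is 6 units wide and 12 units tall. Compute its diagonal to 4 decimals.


Shape: rectangle (diagonal via Pythagoras)
Sides: 6 units and 12 units
Formula: d = sqrt(l^2 + w^2)
l^2 = 36, w^2 = 144
l^2 + w^2 = 180
d = sqrt(180)
d = 13.4164
13.4164 units


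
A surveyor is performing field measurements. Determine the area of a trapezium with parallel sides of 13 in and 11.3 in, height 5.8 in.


Shape: trapezoid
Parallel sides a = 13 in, b = 11.3 in; Height h = 5.8 in
Formula: A = (a + b) * h / 2
a + b = 13 + 11.3 = 24.3
A = 24.3 * 5.8 / 2
A = 140.94 / 2
A = 70.47
70.47 in^2


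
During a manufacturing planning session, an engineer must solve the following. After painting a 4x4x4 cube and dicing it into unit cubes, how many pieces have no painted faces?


Large cube: 4 x 4 x 4, cut into unit cubes.
n = 4, so n - 2 = 2
Unpainted cubes form the interior (n - 2)^3 block.
(n - 2)^3 = 2^3 = 8
8 unit cubes


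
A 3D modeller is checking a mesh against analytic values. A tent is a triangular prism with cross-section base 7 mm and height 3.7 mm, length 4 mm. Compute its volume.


Shape: triangular prism
Triangle base = 7 mm, triangle height = 3.7 mm, prism length L = 4 mm
Formula: V = (1/2 * b * h_tri) * L
Cross-section area = 0.5 * 7 * 3.7 = 12.95
V = 12.95 * 4
V = 51.8
51.8 mm^3


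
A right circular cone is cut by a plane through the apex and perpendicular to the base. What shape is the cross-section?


Solid: right circular cone
Cutting plane: through the apex and perpendicular to the base
Visualize the intersection of the plane with the solid's surface.
The boundary of the cut region is a isosceles triangle.
isosceles triangle


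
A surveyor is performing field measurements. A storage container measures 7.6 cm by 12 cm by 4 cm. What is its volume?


Shape: rectangular prism
l = 7.6 cm, w = 12 cm, h = 4 cm
Formula: V = l * w * h
V = 7.6 * 12 * 4
V = 91.2 * 4
V = 364.8
364.8 cm^3


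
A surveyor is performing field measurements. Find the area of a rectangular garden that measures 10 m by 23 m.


Shape: rectangle
Length l = 10 m, Width w = 23 m
Formula: A = l * w
A = 10 * 23
A = 230
230 m^2


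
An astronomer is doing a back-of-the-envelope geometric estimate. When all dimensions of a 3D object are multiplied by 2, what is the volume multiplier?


Linear scale factor k = 2
Rule: under a linear scaling by k, volumes scale by k^3.
k^3 = 2 * 2 * 2
k^3 = 4 * 2
k^3 = 8
Volume scales by a factor of 8.
8 (dimensionless)


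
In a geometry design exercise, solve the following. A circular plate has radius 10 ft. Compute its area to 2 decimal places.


Shape: circle
Radius r = 10 ft
Formula: A = pi * r^2
r^2 = 10^2 = 100
A = pi * 100
A = 314.16
314.16 ft^2


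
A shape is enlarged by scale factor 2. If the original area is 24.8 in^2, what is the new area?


Linear scale factor k = 2
Original area = 24.8 in^2
Rule: under a linear scaling by k, areas scale by k^2.
k^2 = 2^2 = 4
New area = 24.8 * 4
New area = 99.2
99.2 in^2


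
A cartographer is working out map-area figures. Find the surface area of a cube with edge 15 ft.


Shape: cube
Side s = 15 ft
A cube has 6 square faces.
Formula: SA = 6 * s^2
s^2 = 225
SA = 6 * 225
SA = 1350
1350 ft^2


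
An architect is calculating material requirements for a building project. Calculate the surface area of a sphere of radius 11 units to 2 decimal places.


Shape: sphere
Radius r = 11 units
Formula: SA = 4 * pi * r^2
r^2 = 121
SA = 4 * pi * 121
SA = 484 * pi
SA = 1520.53
1520.53 units^2


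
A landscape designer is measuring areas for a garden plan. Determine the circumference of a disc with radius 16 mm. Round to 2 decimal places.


Shape: circle
Radius r = 16 mm
Formula: C = 2 * pi * r
C = 2 * pi * 16
C = 32 * pi
C = 100.53
100.53 mm


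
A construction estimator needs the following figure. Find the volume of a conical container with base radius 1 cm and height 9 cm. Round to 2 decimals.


Shape: cone
Radius r = 1 cm, Height h = 9 cm
Formula: V = (1/3) * pi * r^2 * h
r^2 = 1
pi * r^2 * h = pi * 1 * 9 = 9 * pi
V = 9 * pi / 3
V = 9.42
9.42 cm^3


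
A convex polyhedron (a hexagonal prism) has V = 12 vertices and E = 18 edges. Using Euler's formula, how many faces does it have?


Polyhedron: hexagonal prism
Euler's formula for convex polyhedra: V - E + F = 2
Given: V = 12 vertices and E = 18 edges
Solve for F:
F = 2 + E - V = 2 + 18 - 12 = 8
8 faces


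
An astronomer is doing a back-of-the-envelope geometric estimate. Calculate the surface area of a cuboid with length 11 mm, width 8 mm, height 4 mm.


Shape: rectangular prism
l = 11 mm, w = 8 mm, h = 4 mm
Formula: SA = 2(lw + lh + wh)
lw = 88, lh = 44, wh = 32
lw + lh + wh = 164
SA = 2 * 164
SA = 328
328 mm^2


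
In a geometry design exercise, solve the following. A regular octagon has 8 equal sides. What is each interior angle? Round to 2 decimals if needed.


Shape: regular octagon (8 sides)
Formula: interior angle = (n - 2) * 180 / n
(n - 2) = 6
(n - 2) * 180 = 1080
angle = 1080 / 8
angle = 135
135 degrees


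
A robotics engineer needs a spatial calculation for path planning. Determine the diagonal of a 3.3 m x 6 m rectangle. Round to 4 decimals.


Shape: rectangle (diagonal via Pythagoras)
Sides: 3.3 m and 6 m
Formula: d = sqrt(l^2 + w^2)
l^2 = 10.89, w^2 = 36
l^2 + w^2 = 46.89
d = sqrt(46.89)
d = 6.8476
6.8476 m


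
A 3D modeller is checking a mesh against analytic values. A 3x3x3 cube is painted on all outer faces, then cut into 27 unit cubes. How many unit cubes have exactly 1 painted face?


Large cube: 3 x 3 x 3, cut into unit cubes.
n = 3, so n - 2 = 1
Cubes with 1 painted face lie in the interior of each face.
A cube has 6 faces; each contributes (n - 2)^2 = 1 such cubes.
Count = 6 * 1 = 6
6 unit cubes


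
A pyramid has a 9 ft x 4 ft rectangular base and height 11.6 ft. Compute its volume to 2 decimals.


Shape: rectangular pyramid
Base: 9 ft x 4 ft, Height h = 11.6 ft
Formula: V = (1/3) * base_area * h
base_area = 9 * 4 = 36
base_area * h = 36 * 11.6 = 417.6
V = 417.6 / 3
V = 139.2
139.2 ft^3


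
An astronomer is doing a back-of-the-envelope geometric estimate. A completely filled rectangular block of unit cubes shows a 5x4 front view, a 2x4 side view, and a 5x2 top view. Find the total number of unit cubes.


Orthographic views of a solid rectangular block:
Front view 5 x 4 -> length = 5, height = 4
Side view 2 x 4 -> width = 2, height = 4 (consistent)
Top view 5 x 2 -> confirms length = 5, width = 2
The block is 5 x 2 x 4.
Total unit cubes = 5 * 2 * 4 = 40
40 unit cubes


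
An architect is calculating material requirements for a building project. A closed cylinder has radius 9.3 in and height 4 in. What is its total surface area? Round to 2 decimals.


Shape: closed cylinder
Radius r = 9.3 in, Height h = 4 in
Formula: SA = 2*pi*r^2 + 2*pi*r*h = 2*pi*r*(r + h)
r + h = 13.3
2 * r * (r + h) = 2 * 9.3 * 13.3 = 247.38
SA = 247.38 * pi
SA = 777.17
777.17 in^2


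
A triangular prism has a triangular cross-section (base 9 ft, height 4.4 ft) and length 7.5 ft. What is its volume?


Shape: triangular prism
Triangle base = 9 ft, triangle height = 4.4 ft, prism length L = 7.5 ft
Formula: V = (1/2 * b * h_tri) * L
Cross-section area = 0.5 * 9 * 4.4 = 19.8
V = 19.8 * 7.5
V = 148.5
148.5 ft^3


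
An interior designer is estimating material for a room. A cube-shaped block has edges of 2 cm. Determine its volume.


Shape: cube
Side s = 2 cm
Formula: V = s^3
V = 2 * 2 * 2
V = 4 * 2
V = 8
8 cm^3


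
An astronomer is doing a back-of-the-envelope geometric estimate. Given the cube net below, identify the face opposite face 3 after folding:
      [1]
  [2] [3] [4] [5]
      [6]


Net: cross layout. Take square 3 as the base (bottom).
Fold the four squares in the horizontal row up around 3: 2 -> left, 4 -> right, 5 wraps to the top.
Fold 1 and 6 up from 3: 1 -> back, 6 -> front.
Opposite pairs are therefore: (1, 6), (2, 4), (3, 5).
Face 3 is opposite face 5.
face 5


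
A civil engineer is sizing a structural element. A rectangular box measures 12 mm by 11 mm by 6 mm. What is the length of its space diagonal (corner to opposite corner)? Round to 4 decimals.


Shape: rectangular box (space diagonal)
l = 12 mm, w = 11 mm, h = 6 mm
Visualize: the diagonal of the base, then a right triangle with that diagonal and the height.
Formula: d = sqrt(l^2 + w^2 + h^2)
l^2 + w^2 + h^2 = 144 + 121 + 36 = 301
d = sqrt(301)
d = 17.3494
17.3494 mm


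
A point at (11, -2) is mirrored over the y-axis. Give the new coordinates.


Transformation: reflection
Original point: (11, -2)
Rule for reflection over the y-axis: (x, y) -> (-x, y)
Apply: (11, -2) -> (-11, -2)
(-11, -2)


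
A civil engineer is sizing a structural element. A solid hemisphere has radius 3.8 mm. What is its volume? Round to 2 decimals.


Shape: hemisphere (half of a sphere)
Radius r = 3.8 mm
Formula: V = (1/2) * (4/3) * pi * r^3 = (2/3) * pi * r^3
r^3 = 54.872
(2/3) * 54.872 = 36.581333
V = 36.581333 * pi
V = 114.92
114.92 mm^3


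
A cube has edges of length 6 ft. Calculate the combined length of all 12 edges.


Shape: cube
Side s = 6 ft
A cube has 12 edges, all equal.
Formula: total edge length = 12 * s
Total = 12 * 6
Total = 72
72 ft


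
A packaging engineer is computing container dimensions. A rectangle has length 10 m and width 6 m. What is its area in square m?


Shape: rectangle
Length l = 10 m, Width w = 6 m
Formula: A = l * w
A = 10 * 6
A = 60
60 m^2


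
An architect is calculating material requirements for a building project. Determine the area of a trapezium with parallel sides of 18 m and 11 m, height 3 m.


Shape: trapezoid
Parallel sides a = 18 m, b = 11 m; Height h = 3 m
Formula: A = (a + b) * h / 2
a + b = 18 + 11 = 29
A = 29 * 3 / 2
A = 87 / 2
A = 43.5
43.5 m^2


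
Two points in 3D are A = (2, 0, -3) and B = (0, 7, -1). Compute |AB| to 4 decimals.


3D distance between two points
P1 = (2, 0, -3), P2 = (0, 7, -1)
Formula: d = sqrt((x2-x1)^2 + (y2-y1)^2 + (z2-z1)^2)
dx = 0 - 2 = -2
dy = 7 - 0 = 7
dz = -1 - -3 = 2
dx^2 + dy^2 + dz^2 = 4 + 49 + 4 = 57
d = sqrt(57)
d = 7.5498
7.5498 units


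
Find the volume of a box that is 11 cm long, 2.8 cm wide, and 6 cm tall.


Shape: rectangular prism
l = 11 cm, w = 2.8 cm, h = 6 cm
Formula: V = l * w * h
V = 11 * 2.8 * 6
V = 30.8 * 6
V = 184.8
184.8 cm^3


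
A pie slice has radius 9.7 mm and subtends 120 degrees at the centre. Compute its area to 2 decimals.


Shape: circular sector
Radius r = 9.7 mm, Angle = 120 degrees
Formula: A = (angle/360) * pi * r^2
r^2 = 94.09
Fraction of circle = 120/360
A = (120/360) * pi * 94.09
A = 31.363333 * pi
A = 98.53
98.53 mm^2


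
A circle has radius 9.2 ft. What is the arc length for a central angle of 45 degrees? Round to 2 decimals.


Shape: circular arc
Radius r = 9.2 ft, Angle = 45 degrees
Formula: L = (angle/360) * 2 * pi * r
2 * pi * r = 18.4 * pi
L = (45/360) * 18.4 * pi
L = 2.3 * pi
L = 7.23
7.23 ft


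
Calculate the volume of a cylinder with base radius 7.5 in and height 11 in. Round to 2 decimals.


Shape: cylinder
Radius r = 7.5 in, Height h = 11 in
Formula: V = pi * r^2 * h
r^2 = 56.25
V = pi * 56.25 * 11
V = 618.75 * pi
V = 1943.86
1943.86 in^3


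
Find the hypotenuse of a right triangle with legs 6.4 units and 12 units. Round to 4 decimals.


Shape: right triangle
Legs a = 6.4 units, b = 12 units
Formula: c = sqrt(a^2 + b^2)
a^2 = 40.96, b^2 = 144
a^2 + b^2 = 184.96
c = sqrt(184.96)
c = 13.6
13.6 units


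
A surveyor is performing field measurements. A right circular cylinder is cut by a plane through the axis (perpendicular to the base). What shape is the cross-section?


Solid: right circular cylinder
Cutting plane: through the axis (perpendicular to the base)
Visualize the intersection of the plane with the solid's surface.
The boundary of the cut region is a rectangle.
rectangle


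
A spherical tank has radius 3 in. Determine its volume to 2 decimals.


Shape: sphere
Radius r = 3 in
Formula: V = (4/3) * pi * r^3
r^3 = 27
(4/3) * 27 = 36
V = 36 * pi
V = 113.1
113.1 in^3


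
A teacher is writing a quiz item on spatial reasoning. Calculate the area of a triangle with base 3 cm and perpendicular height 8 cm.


Shape: triangle
Base b = 3 cm, Height h = 8 cm
Formula: A = (1/2) * b * h
A = 0.5 * 3 * 8
A = 0.5 * 24
A = 12
12 cm^2


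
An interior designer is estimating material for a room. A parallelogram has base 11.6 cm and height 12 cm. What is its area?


Shape: parallelogram
Base b = 11.6 cm, Height h = 12 cm
Formula: A = b * h
A = 11.6 * 12
A = 139.2
139.2 cm^2


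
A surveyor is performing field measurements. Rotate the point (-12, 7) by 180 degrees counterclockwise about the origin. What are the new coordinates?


Transformation: rotation about the origin
Original point: (-12, 7)
Rule for 180 deg: (x, y) -> (-x, -y)
Apply: (-12, 7) -> (12, -7)
(12, -7)


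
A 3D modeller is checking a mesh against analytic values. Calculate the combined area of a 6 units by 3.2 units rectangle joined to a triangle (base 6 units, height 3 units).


Composite shape: rectangle + triangle
Rectangle area = 6 * 3.2 = 19.2
Triangle area = 0.5 * 6 * 3 = 9
Total = 19.2 + 9
Total = 28.2
28.2 units^2


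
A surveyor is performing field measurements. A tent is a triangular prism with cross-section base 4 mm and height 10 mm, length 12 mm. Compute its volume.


Shape: triangular prism
Triangle base = 4 mm, triangle height = 10 mm, prism length L = 12 mm
Formula: V = (1/2 * b * h_tri) * L
Cross-section area = 0.5 * 4 * 10 = 20
V = 20 * 12
V = 240
240 mm^3


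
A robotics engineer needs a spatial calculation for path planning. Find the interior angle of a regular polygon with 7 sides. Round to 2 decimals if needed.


Shape: regular heptagon (7 sides)
Formula: interior angle = (n - 2) * 180 / n
(n - 2) = 5
(n - 2) * 180 = 900
angle = 900 / 7
angle = 128.57
128.57 degrees


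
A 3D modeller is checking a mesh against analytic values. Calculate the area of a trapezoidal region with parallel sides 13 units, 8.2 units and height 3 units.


Shape: trapezoid
Parallel sides a = 13 units, b = 8.2 units; Height h = 3 units
Formula: A = (a + b) * h / 2
a + b = 13 + 8.2 = 21.2
A = 21.2 * 3 / 2
A = 63.6 / 2
A = 31.8
31.8 units^2


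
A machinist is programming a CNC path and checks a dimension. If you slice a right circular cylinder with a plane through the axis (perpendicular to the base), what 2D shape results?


Solid: right circular cylinder
Cutting plane: through the axis (perpendicular to the base)
Visualize the intersection of the plane with the solid's surface.
The boundary of the cut region is a rectangle.
rectangle


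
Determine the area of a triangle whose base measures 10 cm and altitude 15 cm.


Shape: triangle
Base b = 10 cm, Height h = 15 cm
Formula: A = (1/2) * b * h
A = 0.5 * 10 * 15
A = 0.5 * 150
A = 75
75 cm^2


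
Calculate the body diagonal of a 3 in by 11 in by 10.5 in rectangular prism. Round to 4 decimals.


Shape: rectangular box (space diagonal)
l = 3 in, w = 11 in, h = 10.5 in
Visualize: the diagonal of the base, then a right triangle with that diagonal and the height.
Formula: d = sqrt(l^2 + w^2 + h^2)
l^2 + w^2 + h^2 = 9 + 121 + 110.25 = 240.25
d = sqrt(240.25)
d = 15.5
15.5 in


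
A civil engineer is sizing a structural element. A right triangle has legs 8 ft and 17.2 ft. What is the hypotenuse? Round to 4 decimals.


Shape: right triangle
Legs a = 8 ft, b = 17.2 ft
Formula: c = sqrt(a^2 + b^2)
a^2 = 64, b^2 = 295.84
a^2 + b^2 = 359.84
c = sqrt(359.84)
c = 18.9694
18.9694 ft


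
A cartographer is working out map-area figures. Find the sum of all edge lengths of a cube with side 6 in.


Shape: cube
Side s = 6 in
A cube has 12 edges, all equal.
Formula: total edge length = 12 * s
Total = 12 * 6
Total = 72
72 in


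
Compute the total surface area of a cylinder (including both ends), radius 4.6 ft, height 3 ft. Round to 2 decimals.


Shape: closed cylinder
Radius r = 4.6 ft, Height h = 3 ft
Formula: SA = 2*pi*r^2 + 2*pi*r*h = 2*pi*r*(r + h)
r + h = 7.6
2 * r * (r + h) = 2 * 4.6 * 7.6 = 69.92
SA = 69.92 * pi
SA = 219.66
219.66 ft^2


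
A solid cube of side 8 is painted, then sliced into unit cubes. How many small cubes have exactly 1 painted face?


Large cube: 8 x 8 x 8, cut into unit cubes.
n = 8, so n - 2 = 6
Cubes with 1 painted face lie in the interior of each face.
A cube has 6 faces; each contributes (n - 2)^2 = 36 such cubes.
Count = 6 * 36 = 216
216 unit cubes


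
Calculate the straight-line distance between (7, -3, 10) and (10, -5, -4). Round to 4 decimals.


3D distance between two points
P1 = (7, -3, 10), P2 = (10, -5, -4)
Formula: d = sqrt((x2-x1)^2 + (y2-y1)^2 + (z2-z1)^2)
dx = 10 - 7 = 3
dy = -5 - -3 = -2
dz = -4 - 10 = -14
dx^2 + dy^2 + dz^2 = 9 + 4 + 196 = 209
d = sqrt(209)
d = 14.4568
14.4568 units


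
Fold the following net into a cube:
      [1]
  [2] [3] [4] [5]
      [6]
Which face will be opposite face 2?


Net: cross layout. Take square 3 as the base (bottom).
Fold the four squares in the horizontal row up around 3: 2 -> left, 4 -> right, 5 wraps to the top.
Fold 1 and 6 up from 3: 1 -> back, 6 -> front.
Opposite pairs are therefore: (1, 6), (2, 4), (3, 5).
Face 2 is opposite face 4.
face 4


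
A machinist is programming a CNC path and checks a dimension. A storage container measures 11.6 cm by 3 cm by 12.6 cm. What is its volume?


Shape: rectangular prism
l = 11.6 cm, w = 3 cm, h = 12.6 cm
Formula: V = l * w * h
V = 11.6 * 3 * 12.6
V = 34.8 * 12.6
V = 438.48
438.48 cm^3


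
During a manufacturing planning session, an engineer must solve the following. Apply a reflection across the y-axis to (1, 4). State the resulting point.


Transformation: reflection
Original point: (1, 4)
Rule for reflection over the y-axis: (x, y) -> (-x, y)
Apply: (1, 4) -> (-1, 4)
(-1, 4)


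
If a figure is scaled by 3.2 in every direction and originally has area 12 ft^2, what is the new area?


Linear scale factor k = 3.2
Original area = 12 ft^2
Rule: under a linear scaling by k, areas scale by k^2.
k^2 = 3.2^2 = 10.24
New area = 12 * 10.24
New area = 122.88
122.88 ft^2


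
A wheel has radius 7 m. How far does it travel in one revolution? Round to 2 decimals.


Shape: circle
Radius r = 7 m
Formula: C = 2 * pi * r
C = 2 * pi * 7
C = 14 * pi
C = 43.98
43.98 m


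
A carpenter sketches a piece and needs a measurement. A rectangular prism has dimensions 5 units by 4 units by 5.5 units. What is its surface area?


Shape: rectangular prism
l = 5 units, w = 4 units, h = 5.5 units
Formula: SA = 2(lw + lh + wh)
lw = 20, lh = 27.5, wh = 22
lw + lh + wh = 69.5
SA = 2 * 69.5
SA = 139
139 units^2


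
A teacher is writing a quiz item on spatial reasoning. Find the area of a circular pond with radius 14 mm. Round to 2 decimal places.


Shape: circle
Radius r = 14 mm
Formula: A = pi * r^2
r^2 = 14^2 = 196
A = pi * 196
A = 615.75
615.75 mm^2


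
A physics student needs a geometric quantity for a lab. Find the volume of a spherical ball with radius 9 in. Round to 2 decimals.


Shape: sphere
Radius r = 9 in
Formula: V = (4/3) * pi * r^3
r^3 = 729
(4/3) * 729 = 972
V = 972 * pi
V = 3053.63
3053.63 in^3


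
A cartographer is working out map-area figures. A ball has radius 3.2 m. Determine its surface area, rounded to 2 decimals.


Shape: sphere
Radius r = 3.2 m
Formula: SA = 4 * pi * r^2
r^2 = 10.24
SA = 4 * pi * 10.24
SA = 40.96 * pi
SA = 128.68
128.68 m^2


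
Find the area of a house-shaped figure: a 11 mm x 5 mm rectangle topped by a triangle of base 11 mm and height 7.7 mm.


Composite shape: rectangle + triangle
Rectangle area = 11 * 5 = 55
Triangle area = 0.5 * 11 * 7.7 = 42.35
Total = 55 + 42.35
Total = 97.35
97.35 mm^2


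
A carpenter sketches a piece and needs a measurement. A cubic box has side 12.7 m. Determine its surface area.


Shape: cube
Side s = 12.7 m
A cube has 6 square faces.
Formula: SA = 6 * s^2
s^2 = 161.29
SA = 6 * 161.29
SA = 967.74
967.74 m^2


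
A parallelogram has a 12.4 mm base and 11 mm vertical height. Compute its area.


Shape: parallelogram
Base b = 12.4 mm, Height h = 11 mm
Formula: A = b * h
A = 12.4 * 11
A = 136.4
136.4 mm^2


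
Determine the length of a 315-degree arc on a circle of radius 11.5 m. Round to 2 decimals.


Shape: circular arc
Radius r = 11.5 m, Angle = 315 degrees
Formula: L = (angle/360) * 2 * pi * r
2 * pi * r = 23 * pi
L = (315/360) * 23 * pi
L = 20.125 * pi
L = 63.22
63.22 m


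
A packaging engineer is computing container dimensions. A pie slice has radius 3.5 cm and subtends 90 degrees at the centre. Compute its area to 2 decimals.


Shape: circular sector
Radius r = 3.5 cm, Angle = 90 degrees
Formula: A = (angle/360) * pi * r^2
r^2 = 12.25
Fraction of circle = 90/360
A = (90/360) * pi * 12.25
A = 3.0625 * pi
A = 9.62
9.62 cm^2


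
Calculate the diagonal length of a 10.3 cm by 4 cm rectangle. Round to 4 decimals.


Shape: rectangle (diagonal via Pythagoras)
Sides: 10.3 cm and 4 cm
Formula: d = sqrt(l^2 + w^2)
l^2 = 106.09, w^2 = 16
l^2 + w^2 = 122.09
d = sqrt(122.09)
d = 11.0494
11.0494 cm


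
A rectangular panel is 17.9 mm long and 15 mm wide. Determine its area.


Shape: rectangle
Length l = 17.9 mm, Width w = 15 mm
Formula: A = l * w
A = 17.9 * 15
A = 268.5
268.5 mm^2


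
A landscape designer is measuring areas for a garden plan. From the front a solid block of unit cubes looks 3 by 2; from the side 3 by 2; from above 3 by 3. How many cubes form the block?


Orthographic views of a solid rectangular block:
Front view 3 x 2 -> length = 3, height = 2
Side view 3 x 2 -> width = 3, height = 2 (consistent)
Top view 3 x 3 -> confirms length = 3, width = 3
The block is 3 x 3 x 2.
Total unit cubes = 3 * 3 * 2 = 18
18 unit cubes


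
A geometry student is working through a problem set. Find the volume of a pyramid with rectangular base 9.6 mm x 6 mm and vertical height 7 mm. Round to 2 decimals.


Shape: rectangular pyramid
Base: 9.6 mm x 6 mm, Height h = 7 mm
Formula: V = (1/3) * base_area * h
base_area = 9.6 * 6 = 57.6
base_area * h = 57.6 * 7 = 403.2
V = 403.2 / 3
V = 134.4
134.4 mm^3


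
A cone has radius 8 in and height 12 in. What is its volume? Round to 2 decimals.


Shape: cone
Radius r = 8 in, Height h = 12 in
Formula: V = (1/3) * pi * r^2 * h
r^2 = 64
pi * r^2 * h = pi * 64 * 12 = 768 * pi
V = 768 * pi / 3
V = 804.25
804.25 in^3


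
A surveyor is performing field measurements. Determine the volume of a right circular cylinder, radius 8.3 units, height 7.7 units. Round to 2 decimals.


Shape: cylinder
Radius r = 8.3 units, Height h = 7.7 units
Formula: V = pi * r^2 * h
r^2 = 68.89
V = pi * 68.89 * 7.7
V = 530.453 * pi
V = 1666.47
1666.47 units^3


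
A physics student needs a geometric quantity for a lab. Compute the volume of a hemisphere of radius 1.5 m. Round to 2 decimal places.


Shape: hemisphere (half of a sphere)
Radius r = 1.5 m
Formula: V = (1/2) * (4/3) * pi * r^3 = (2/3) * pi * r^3
r^3 = 3.375
(2/3) * 3.375 = 2.25
V = 2.25 * pi
V = 7.07
7.07 m^3


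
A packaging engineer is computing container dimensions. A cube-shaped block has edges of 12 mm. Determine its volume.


Shape: cube
Side s = 12 mm
Formula: V = s^3
V = 12 * 12 * 12
V = 144 * 12
V = 1728
1728 mm^3


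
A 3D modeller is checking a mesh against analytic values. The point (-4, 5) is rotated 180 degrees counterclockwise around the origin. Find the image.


Transformation: rotation about the origin
Original point: (-4, 5)
Rule for 180 deg: (x, y) -> (-x, -y)
Apply: (-4, 5) -> (4, -5)
(4, -5)


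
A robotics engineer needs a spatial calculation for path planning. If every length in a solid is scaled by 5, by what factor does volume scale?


Linear scale factor k = 5
Rule: under a linear scaling by k, volumes scale by k^3.
k^3 = 5 * 5 * 5
k^3 = 25 * 5
k^3 = 125
Volume scales by a factor of 125.
125 (dimensionless)


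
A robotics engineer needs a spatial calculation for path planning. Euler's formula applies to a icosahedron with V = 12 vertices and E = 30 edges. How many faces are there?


Polyhedron: icosahedron
Euler's formula for convex polyhedra: V - E + F = 2
Given: V = 12 vertices and E = 30 edges
Solve for F:
F = 2 + E - V = 2 + 30 - 12 = 20
20 faces


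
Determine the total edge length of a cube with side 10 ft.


Shape: cube
Side s = 10 ft
A cube has 12 edges, all equal.
Formula: total edge length = 12 * s
Total = 12 * 10
Total = 120
120 ft


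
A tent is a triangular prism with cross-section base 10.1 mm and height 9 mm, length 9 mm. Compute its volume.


Shape: triangular prism
Triangle base = 10.1 mm, triangle height = 9 mm, prism length L = 9 mm
Formula: V = (1/2 * b * h_tri) * L
Cross-section area = 0.5 * 10.1 * 9 = 45.45
V = 45.45 * 9
V = 409.05
409.05 mm^3
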